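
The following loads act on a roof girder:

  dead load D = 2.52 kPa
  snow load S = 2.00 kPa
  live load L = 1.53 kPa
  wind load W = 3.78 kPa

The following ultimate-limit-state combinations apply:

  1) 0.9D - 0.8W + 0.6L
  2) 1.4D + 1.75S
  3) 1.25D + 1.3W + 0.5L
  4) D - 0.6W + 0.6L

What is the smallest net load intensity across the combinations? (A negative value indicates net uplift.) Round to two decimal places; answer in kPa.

1) 0.9(2.52) - 0.8(3.78) + 0.6(1.53) = 0.16
2) 1.4(2.52) + 1.75(2.00) = 3.53 + 3.50 = 7.03
3) 1.25(2.52) + 1.3(3.78) + 0.5(1.53) = 3.15 + 4.91 + 0.77 = 8.83
4) 1.0(2.52) - 0.6(3.78) + 0.6(1.53) = 2.52 - 2.27 + 0.92 = 1.17
Combination 1 gives the minimum: 0.16 kPa.

0.16 kPa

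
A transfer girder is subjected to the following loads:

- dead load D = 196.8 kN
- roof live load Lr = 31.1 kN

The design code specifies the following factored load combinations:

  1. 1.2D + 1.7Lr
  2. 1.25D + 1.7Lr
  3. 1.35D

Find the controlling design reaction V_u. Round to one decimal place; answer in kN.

1. 1.2(196.8) + 1.7(31.1) = 289.0
2. 1.25(196.8) + 1.7(31.1) = 298.9
3. 1.35(196.8) = 265.7
The controlling combination is 2, giving 298.9 kN.

298.9 kN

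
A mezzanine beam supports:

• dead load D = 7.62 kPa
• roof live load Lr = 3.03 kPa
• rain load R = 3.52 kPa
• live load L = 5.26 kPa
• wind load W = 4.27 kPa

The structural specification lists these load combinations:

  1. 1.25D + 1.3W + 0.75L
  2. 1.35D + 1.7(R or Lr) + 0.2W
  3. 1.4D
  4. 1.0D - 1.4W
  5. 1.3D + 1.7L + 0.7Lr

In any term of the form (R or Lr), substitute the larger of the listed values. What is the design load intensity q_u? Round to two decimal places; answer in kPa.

(R or Lr) → R = 3.52 kPa.
1. 1.25(7.62) + 1.3(4.27) + 0.75(5.26) = 19.02
2. 1.35(7.62) + 1.7(3.52) + 0.2(4.27) = 17.13
3. 1.4(7.62) = 10.67
4. 1.0(7.62) - 1.4(4.27) = 7.62 - 5.98 = 1.64
5. 1.3(7.62) + 1.7(5.26) + 0.7(3.03) = 9.91 + 8.94 + 2.12 = 20.97
Maximum is from combination 5.

20.97 kPa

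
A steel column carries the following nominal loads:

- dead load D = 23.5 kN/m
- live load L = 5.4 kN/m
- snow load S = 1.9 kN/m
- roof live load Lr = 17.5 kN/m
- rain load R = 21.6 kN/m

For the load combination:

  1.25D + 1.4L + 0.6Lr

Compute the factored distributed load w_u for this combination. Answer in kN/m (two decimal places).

1.25(23.5) + 1.4(5.4) + 0.6(17.5) = 47.44
w_u = 47.44 kN/m.

47.44 kN/m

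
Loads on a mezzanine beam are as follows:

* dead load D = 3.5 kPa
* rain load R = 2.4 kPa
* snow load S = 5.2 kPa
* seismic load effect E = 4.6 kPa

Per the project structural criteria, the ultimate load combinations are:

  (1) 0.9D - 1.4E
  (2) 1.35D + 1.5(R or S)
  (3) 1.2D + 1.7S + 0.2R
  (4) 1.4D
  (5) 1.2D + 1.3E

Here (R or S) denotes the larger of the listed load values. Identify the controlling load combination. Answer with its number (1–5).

Combination 3

(R or S) → S = 5.2 kPa.
(1) 0.9(3.5) - 1.4(4.6) = -3.3
(2) 1.35(3.5) + 1.5(5.2) = 4.7 + 7.8 = 12.5
(3) 1.2(3.5) + 1.7(5.2) + 0.2(2.4) = 4.2 + 8.8 + 0.5 = 13.5
(4) 1.4(3.5) = 4.9
(5) 1.2(3.5) + 1.3(4.6) = 4.2 + 6.0 = 10.2
The largest value is 13.5 kPa from combination 3.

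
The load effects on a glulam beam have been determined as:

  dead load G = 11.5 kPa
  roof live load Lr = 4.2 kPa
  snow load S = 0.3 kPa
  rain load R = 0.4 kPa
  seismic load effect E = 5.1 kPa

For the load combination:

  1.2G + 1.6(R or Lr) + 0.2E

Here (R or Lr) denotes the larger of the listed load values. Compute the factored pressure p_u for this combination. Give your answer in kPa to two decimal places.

(R or Lr) → Lr = 4.2 kPa.
1.2(11.5) + 1.6(4.2) + 0.2(5.1) = 21.54
p_u = 21.54 kPa.

21.54 kPa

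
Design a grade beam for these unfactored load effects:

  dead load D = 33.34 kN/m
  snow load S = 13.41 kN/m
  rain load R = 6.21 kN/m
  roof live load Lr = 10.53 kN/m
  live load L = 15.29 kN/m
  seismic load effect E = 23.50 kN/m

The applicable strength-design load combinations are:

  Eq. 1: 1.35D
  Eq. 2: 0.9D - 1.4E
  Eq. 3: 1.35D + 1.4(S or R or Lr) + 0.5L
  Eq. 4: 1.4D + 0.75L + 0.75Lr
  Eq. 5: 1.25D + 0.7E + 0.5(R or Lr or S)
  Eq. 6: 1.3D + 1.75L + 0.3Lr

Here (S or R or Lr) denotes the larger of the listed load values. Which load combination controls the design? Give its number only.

Combination 6

(S or R or Lr) → S = 13.41 kN/m; (R or Lr or S) → S = 13.41 kN/m.
Eq. 1: 1.35(33.34) = 45.01
Eq. 2: 0.9(33.34) - 1.4(23.50) = 30.01 - 32.90 = -2.89
Eq. 3: 1.35(33.34) + 1.4(13.41) + 0.5(15.29) = 45.01 + 18.77 + 7.65 = 71.43
Eq. 4: 1.4(33.34) + 0.75(15.29) + 0.75(10.53) = 66.04
Eq. 5: 1.25(33.34) + 0.7(23.50) + 0.5(13.41) = 64.83
Eq. 6: 1.3(33.34) + 1.75(15.29) + 0.3(10.53) = 43.34 + 26.76 + 3.16 = 73.26
The largest value is 73.26 kN/m from combination 6.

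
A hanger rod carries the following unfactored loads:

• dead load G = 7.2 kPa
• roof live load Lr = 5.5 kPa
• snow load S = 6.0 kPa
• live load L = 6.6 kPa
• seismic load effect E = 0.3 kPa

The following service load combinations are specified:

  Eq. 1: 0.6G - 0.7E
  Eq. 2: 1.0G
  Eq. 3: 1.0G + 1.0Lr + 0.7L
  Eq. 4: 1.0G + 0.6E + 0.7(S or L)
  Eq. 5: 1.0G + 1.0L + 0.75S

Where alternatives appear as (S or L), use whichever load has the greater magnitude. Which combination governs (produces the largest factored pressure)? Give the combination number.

Combination 5

(S or L) → L = 6.6 kPa.
Eq. 1: 0.6(7.2) - 0.7(0.3) = 4.32 - 0.21 = 4.11
Eq. 2: 1.0(7.2) = 7.20
Eq. 3: 1.0(7.2) + 1.0(5.5) + 0.7(6.6) = 7.20 + 5.50 + 4.62 = 17.32
Eq. 4: 1.0(7.2) + 0.6(0.3) + 0.7(6.6) = 7.20 + 0.18 + 4.62 = 12.00
Eq. 5: 1.0(7.2) + 1.0(6.6) + 0.75(6.0) = 7.20 + 6.60 + 4.50 = 18.30
The largest value is 18.30 kPa from combination 5.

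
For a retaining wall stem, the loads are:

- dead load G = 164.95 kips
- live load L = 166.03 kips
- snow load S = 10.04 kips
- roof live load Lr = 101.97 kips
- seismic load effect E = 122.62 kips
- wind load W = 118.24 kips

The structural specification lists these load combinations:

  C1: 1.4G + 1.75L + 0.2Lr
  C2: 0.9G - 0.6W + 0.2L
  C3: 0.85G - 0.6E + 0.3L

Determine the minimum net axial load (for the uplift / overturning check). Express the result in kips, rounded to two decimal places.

C1: 1.4(164.95) + 1.75(166.03) + 0.2(101.97) = 541.88
C2: 0.9(164.95) - 0.6(118.24) + 0.2(166.03) = 110.72
C3: 0.85(164.95) - 0.6(122.62) + 0.3(166.03) = 116.44
Combination 2 gives the minimum: 110.72 kips.

110.72 kips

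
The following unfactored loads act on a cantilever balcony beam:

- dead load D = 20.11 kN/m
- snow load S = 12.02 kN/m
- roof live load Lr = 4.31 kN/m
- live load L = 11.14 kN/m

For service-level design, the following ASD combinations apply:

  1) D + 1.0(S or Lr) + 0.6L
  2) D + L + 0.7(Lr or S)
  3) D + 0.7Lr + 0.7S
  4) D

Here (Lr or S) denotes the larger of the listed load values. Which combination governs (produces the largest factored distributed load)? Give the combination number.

Combination 2

(S or Lr) → S = 12.02 kN/m; (Lr or S) → S = 12.02 kN/m.
1) 1.0(20.11) + 1.0(12.02) + 0.6(11.14) = 20.11 + 12.02 + 6.68 = 38.81
2) 1.0(20.11) + 1.0(11.14) + 0.7(12.02) = 20.11 + 11.14 + 8.41 = 39.66
3) 1.0(20.11) + 0.7(4.31) + 0.7(12.02) = 20.11 + 3.02 + 8.41 = 31.54
4) 1.0(20.11) = 20.11
The largest value is 39.66 kN/m from combination 2.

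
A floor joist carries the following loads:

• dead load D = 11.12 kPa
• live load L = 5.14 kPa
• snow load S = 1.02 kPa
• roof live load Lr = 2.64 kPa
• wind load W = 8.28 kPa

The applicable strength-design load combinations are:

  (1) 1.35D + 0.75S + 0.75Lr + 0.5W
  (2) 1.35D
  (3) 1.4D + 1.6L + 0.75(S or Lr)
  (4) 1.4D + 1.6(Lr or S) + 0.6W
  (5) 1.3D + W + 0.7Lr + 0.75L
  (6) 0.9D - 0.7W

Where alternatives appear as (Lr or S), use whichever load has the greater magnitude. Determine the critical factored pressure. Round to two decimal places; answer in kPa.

28.44 kPa

(S or Lr) → Lr = 2.64 kPa; (Lr or S) → Lr = 2.64 kPa.
(1) 1.35(11.12) + 0.75(1.02) + 0.75(2.64) + 0.5(8.28) = 15.01 + 0.77 + 1.98 + 4.14 = 21.90
(2) 1.35(11.12) = 15.01
(3) 1.4(11.12) + 1.6(5.14) + 0.75(2.64) = 15.57 + 8.22 + 1.98 = 25.77
(4) 1.4(11.12) + 1.6(2.64) + 0.6(8.28) = 15.57 + 4.22 + 4.97 = 24.76
(5) 1.3(11.12) + 1.0(8.28) + 0.7(2.64) + 0.75(5.14) = 28.44
(6) 0.9(11.12) - 0.7(8.28) = 10.01 - 5.80 = 4.21
Combination 5 governs: p_u = 28.44 kPa.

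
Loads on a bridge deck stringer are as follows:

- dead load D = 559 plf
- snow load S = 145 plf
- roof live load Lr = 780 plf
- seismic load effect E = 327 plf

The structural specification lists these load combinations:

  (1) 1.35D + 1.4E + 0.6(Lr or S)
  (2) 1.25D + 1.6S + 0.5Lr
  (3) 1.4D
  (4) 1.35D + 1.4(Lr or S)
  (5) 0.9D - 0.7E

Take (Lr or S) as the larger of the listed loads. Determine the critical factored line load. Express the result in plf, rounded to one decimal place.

(Lr or S) → Lr = 780 plf.
(1) 1.35(559) + 1.4(327) + 0.6(780) = 754.7 + 457.8 + 468.0 = 1680.5
(2) 1.25(559) + 1.6(145) + 0.5(780) = 698.8 + 232.0 + 390.0 = 1320.8
(3) 1.4(559) = 782.6
(4) 1.35(559) + 1.4(780) = 754.7 + 1092.0 = 1846.7
(5) 0.9(559) - 0.7(327) = 503.1 - 228.9 = 274.2
Combination 4 governs: w_u = 1846.7 plf.

1846.7 plf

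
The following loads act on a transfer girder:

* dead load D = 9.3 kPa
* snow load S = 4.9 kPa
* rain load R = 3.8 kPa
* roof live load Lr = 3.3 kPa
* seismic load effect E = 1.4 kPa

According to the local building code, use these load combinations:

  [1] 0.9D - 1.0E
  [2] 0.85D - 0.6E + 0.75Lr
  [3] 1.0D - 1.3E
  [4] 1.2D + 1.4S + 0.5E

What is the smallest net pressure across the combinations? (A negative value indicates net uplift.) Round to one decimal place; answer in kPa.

7.0 kPa

[1] 0.9(9.3) - 1.0(1.4) = 8.4 - 1.4 = 7.0
[2] 0.85(9.3) - 0.6(1.4) + 0.75(3.3) = 9.5
[3] 1.0(9.3) - 1.3(1.4) = 9.3 - 1.8 = 7.5
[4] 1.2(9.3) + 1.4(4.9) + 0.5(1.4) = 18.7
Combination 1 gives the minimum: 7.0 kPa.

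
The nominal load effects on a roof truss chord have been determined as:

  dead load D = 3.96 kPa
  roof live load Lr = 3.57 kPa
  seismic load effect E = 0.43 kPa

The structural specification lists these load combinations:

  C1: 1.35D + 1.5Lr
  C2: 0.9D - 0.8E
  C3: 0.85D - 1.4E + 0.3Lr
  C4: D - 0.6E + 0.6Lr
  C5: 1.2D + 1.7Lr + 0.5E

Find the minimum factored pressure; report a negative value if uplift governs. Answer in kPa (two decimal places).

3.22 kPa

C1: 1.35(3.96) + 1.5(3.57) = 10.70
C2: 0.9(3.96) - 0.8(0.43) = 3.56 - 0.34 = 3.22
C3: 0.85(3.96) - 1.4(0.43) + 0.3(3.57) = 3.37 - 0.60 + 1.07 = 3.84
C4: 1.0(3.96) - 0.6(0.43) + 0.6(3.57) = 3.96 - 0.26 + 2.14 = 5.84
C5: 1.2(3.96) + 1.7(3.57) + 0.5(0.43) = 4.75 + 6.07 + 0.22 = 11.04
Combination 2 gives the minimum: 3.22 kPa.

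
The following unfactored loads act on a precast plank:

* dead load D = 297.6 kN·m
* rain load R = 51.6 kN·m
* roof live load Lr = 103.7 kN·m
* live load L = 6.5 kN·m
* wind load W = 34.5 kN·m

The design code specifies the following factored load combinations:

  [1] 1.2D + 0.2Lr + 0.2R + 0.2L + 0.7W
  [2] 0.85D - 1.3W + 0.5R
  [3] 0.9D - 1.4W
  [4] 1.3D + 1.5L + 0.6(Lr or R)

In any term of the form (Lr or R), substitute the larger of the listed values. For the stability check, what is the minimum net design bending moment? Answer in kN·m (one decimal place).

(Lr or R) → Lr = 103.7 kN·m.
[1] 1.2(297.6) + 0.2(103.7) + 0.2(51.6) + 0.2(6.5) + 0.7(34.5) = 357.1 + 20.7 + 10.3 + 1.3 + 24.2 = 413.6
[2] 0.85(297.6) - 1.3(34.5) + 0.5(51.6) = 253.0 - 44.9 + 25.8 = 233.9
[3] 0.9(297.6) - 1.4(34.5) = 267.8 - 48.3 = 219.5
[4] 1.3(297.6) + 1.5(6.5) + 0.6(103.7) = 386.9 + 9.8 + 62.2 = 458.9
Combination 3 gives the minimum: 219.5 kN·m.

219.5 kN·m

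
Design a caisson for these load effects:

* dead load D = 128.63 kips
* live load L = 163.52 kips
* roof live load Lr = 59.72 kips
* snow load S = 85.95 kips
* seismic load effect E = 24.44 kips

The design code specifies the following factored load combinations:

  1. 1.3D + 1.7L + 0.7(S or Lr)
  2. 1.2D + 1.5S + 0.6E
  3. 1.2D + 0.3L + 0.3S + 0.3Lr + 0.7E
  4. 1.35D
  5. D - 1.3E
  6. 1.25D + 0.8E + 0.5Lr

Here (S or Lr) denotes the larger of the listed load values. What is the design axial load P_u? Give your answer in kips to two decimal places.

(S or Lr) → S = 85.95 kips.
1. 1.3(128.63) + 1.7(163.52) + 0.7(85.95) = 167.22 + 277.98 + 60.17 = 505.37
2. 1.2(128.63) + 1.5(85.95) + 0.6(24.44) = 154.36 + 128.93 + 14.66 = 297.95
3. 1.2(128.63) + 0.3(163.52) + 0.3(85.95) + 0.3(59.72) + 0.7(24.44) = 264.22
4. 1.35(128.63) = 173.65
5. 1.0(128.63) - 1.3(24.44) = 128.63 - 31.77 = 96.86
6. 1.25(128.63) + 0.8(24.44) + 0.5(59.72) = 160.79 + 19.55 + 29.86 = 210.20
Maximum is from combination 1.

505.37 kips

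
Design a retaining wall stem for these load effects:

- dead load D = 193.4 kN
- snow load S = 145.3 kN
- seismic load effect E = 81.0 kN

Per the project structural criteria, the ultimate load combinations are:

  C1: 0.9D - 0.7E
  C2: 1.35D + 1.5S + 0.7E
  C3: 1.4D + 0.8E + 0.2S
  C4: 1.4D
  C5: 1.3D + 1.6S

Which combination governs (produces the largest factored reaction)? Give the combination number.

C1: 0.9(193.4) - 0.7(81.0) = 174.1 - 56.7 = 117.4
C2: 1.35(193.4) + 1.5(145.3) + 0.7(81.0) = 535.7
C3: 1.4(193.4) + 0.8(81.0) + 0.2(145.3) = 364.6
C4: 1.4(193.4) = 270.8
C5: 1.3(193.4) + 1.6(145.3) = 251.4 + 232.5 = 483.9
The largest value is 535.7 kN from combination 2.

Combination 2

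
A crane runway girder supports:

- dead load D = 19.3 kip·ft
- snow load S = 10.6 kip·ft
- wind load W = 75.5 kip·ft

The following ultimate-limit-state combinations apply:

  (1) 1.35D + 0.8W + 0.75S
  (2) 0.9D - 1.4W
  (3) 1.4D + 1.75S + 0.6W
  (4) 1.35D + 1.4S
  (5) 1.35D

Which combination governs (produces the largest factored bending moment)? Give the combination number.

Combination 1

(1) 1.35(19.3) + 0.8(75.5) + 0.75(10.6) = 26.06 + 60.40 + 7.95 = 94.41
(2) 0.9(19.3) - 1.4(75.5) = 17.37 - 105.70 = -88.33
(3) 1.4(19.3) + 1.75(10.6) + 0.6(75.5) = 27.02 + 18.55 + 45.30 = 90.87
(4) 1.35(19.3) + 1.4(10.6) = 26.06 + 14.84 = 40.90
(5) 1.35(19.3) = 26.06
The largest value is 94.41 kip·ft from combination 1.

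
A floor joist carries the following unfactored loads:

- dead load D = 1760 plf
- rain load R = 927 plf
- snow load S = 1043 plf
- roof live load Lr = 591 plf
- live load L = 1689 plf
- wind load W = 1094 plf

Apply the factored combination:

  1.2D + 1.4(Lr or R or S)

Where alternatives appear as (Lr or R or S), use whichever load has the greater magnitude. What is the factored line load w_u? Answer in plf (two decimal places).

(Lr or R or S) → S = 1043 plf.
1.2(1760) + 1.4(1043) = 2112.00 + 1460.20 = 3572.20
w_u = 3572.20 plf.

3572.20 plf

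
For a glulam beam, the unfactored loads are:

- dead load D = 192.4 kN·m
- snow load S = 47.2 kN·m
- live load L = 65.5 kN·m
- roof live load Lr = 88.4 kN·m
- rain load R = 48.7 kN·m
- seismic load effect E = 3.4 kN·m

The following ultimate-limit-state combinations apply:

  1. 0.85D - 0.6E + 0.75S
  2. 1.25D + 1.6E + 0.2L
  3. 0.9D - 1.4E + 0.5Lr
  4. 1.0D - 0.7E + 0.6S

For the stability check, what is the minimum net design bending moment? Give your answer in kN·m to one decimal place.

196.9 kN·m

1. 0.85(192.4) - 0.6(3.4) + 0.75(47.2) = 163.5 - 2.0 + 35.4 = 196.9
2. 1.25(192.4) + 1.6(3.4) + 0.2(65.5) = 240.5 + 5.4 + 13.1 = 259.0
3. 0.9(192.4) - 1.4(3.4) + 0.5(88.4) = 173.2 - 4.8 + 44.2 = 212.6
4. 1.0(192.4) - 0.7(3.4) + 0.6(47.2) = 192.4 - 2.4 + 28.3 = 218.3
Combination 1 gives the minimum: 196.9 kN·m.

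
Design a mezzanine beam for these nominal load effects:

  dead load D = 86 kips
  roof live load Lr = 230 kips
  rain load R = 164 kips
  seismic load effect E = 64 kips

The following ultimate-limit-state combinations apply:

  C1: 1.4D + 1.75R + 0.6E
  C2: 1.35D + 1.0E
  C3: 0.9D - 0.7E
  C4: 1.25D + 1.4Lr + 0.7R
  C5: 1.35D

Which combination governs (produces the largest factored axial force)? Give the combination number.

C1: 1.4(86) + 1.75(164) + 0.6(64) = 120.4 + 287.0 + 38.4 = 445.8
C2: 1.35(86) + 1.0(64) = 116.1 + 64.0 = 180.1
C3: 0.9(86) - 0.7(64) = 77.4 - 44.8 = 32.6
C4: 1.25(86) + 1.4(230) + 0.7(164) = 107.5 + 322.0 + 114.8 = 544.3
C5: 1.35(86) = 116.1
The largest value is 544.3 kips from combination 4.

Combination 4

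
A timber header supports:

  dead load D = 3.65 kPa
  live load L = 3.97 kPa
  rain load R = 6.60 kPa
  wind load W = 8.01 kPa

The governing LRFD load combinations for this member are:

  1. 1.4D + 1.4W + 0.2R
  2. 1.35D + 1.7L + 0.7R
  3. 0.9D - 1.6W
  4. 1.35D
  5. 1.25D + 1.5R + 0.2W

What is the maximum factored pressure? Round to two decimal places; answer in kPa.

1. 1.4(3.65) + 1.4(8.01) + 0.2(6.60) = 5.11 + 11.21 + 1.32 = 17.64
2. 1.35(3.65) + 1.7(3.97) + 0.7(6.60) = 4.93 + 6.75 + 4.62 = 16.30
3. 0.9(3.65) - 1.6(8.01) = 3.29 - 12.82 = -9.53
4. 1.35(3.65) = 4.93
5. 1.25(3.65) + 1.5(6.60) + 0.2(8.01) = 4.56 + 9.90 + 1.60 = 16.06
The controlling combination is 1, giving 17.64 kPa.

17.64 kPa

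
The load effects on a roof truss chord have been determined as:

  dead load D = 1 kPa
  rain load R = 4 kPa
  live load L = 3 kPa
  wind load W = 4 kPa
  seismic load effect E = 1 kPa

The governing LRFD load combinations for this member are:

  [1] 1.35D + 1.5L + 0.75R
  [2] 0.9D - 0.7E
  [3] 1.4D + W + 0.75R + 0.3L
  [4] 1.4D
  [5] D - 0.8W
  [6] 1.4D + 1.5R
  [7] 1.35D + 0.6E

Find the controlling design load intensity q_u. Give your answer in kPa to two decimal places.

9.30 kPa

[1] 1.35(1) + 1.5(3) + 0.75(4) = 1.35 + 4.50 + 3.00 = 8.85
[2] 0.9(1) - 0.7(1) = 0.90 - 0.70 = 0.20
[3] 1.4(1) + 1.0(4) + 0.75(4) + 0.3(3) = 1.40 + 4.00 + 3.00 + 0.90 = 9.30
[4] 1.4(1) = 1.40
[5] 1.0(1) - 0.8(4) = 1.00 - 3.20 = -2.20
[6] 1.4(1) + 1.5(4) = 1.40 + 6.00 = 7.40
[7] 1.35(1) + 0.6(1) = 1.35 + 0.60 = 1.95
Combination 3 governs: q_u = 9.30 kPa.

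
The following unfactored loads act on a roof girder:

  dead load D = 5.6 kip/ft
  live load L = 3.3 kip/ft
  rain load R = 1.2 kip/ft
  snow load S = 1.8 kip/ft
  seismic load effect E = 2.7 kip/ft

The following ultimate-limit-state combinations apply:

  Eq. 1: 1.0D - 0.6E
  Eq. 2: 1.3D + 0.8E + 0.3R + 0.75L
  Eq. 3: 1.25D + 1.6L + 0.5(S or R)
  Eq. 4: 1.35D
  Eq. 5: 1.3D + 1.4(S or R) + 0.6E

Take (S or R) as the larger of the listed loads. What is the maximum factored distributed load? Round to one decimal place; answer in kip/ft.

13.2 kip/ft

(S or R) → S = 1.8 kip/ft.
Eq. 1: 1.0(5.6) - 0.6(2.7) = 5.6 - 1.6 = 4.0
Eq. 2: 1.3(5.6) + 0.8(2.7) + 0.3(1.2) + 0.75(3.3) = 12.3
Eq. 3: 1.25(5.6) + 1.6(3.3) + 0.5(1.8) = 7.0 + 5.3 + 0.9 = 13.2
Eq. 4: 1.35(5.6) = 7.6
Eq. 5: 1.3(5.6) + 1.4(1.8) + 0.6(2.7) = 7.3 + 2.5 + 1.6 = 11.4
Maximum is from combination 3.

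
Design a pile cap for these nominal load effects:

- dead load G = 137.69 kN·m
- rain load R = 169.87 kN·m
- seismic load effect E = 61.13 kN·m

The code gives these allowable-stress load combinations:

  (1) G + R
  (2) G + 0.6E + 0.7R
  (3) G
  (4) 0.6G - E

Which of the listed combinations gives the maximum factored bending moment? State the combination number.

(1) 1.0(137.69) + 1.0(169.87) = 307.56
(2) 1.0(137.69) + 0.6(61.13) + 0.7(169.87) = 293.28
(3) 1.0(137.69) = 137.69
(4) 0.6(137.69) - 1.0(61.13) = 21.48
The largest value is 307.56 kN·m from combination 1.

Combination 1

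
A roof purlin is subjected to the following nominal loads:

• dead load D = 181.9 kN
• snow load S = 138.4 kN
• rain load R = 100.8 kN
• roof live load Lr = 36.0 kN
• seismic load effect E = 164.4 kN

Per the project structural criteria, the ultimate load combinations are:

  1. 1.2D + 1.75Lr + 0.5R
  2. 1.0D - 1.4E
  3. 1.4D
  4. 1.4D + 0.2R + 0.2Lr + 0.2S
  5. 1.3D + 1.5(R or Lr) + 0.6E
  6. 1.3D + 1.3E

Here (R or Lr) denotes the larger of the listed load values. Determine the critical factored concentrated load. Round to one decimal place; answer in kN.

486.3 kN

(R or Lr) → R = 100.8 kN.
1. 1.2(181.9) + 1.75(36.0) + 0.5(100.8) = 218.3 + 63.0 + 50.4 = 331.7
2. 1.0(181.9) - 1.4(164.4) = 181.9 - 230.2 = -48.3
3. 1.4(181.9) = 254.7
4. 1.4(181.9) + 0.2(100.8) + 0.2(36.0) + 0.2(138.4) = 309.7
5. 1.3(181.9) + 1.5(100.8) + 0.6(164.4) = 236.5 + 151.2 + 98.6 = 486.3
6. 1.3(181.9) + 1.3(164.4) = 236.5 + 213.7 = 450.2
The controlling combination is 5, giving 486.3 kN.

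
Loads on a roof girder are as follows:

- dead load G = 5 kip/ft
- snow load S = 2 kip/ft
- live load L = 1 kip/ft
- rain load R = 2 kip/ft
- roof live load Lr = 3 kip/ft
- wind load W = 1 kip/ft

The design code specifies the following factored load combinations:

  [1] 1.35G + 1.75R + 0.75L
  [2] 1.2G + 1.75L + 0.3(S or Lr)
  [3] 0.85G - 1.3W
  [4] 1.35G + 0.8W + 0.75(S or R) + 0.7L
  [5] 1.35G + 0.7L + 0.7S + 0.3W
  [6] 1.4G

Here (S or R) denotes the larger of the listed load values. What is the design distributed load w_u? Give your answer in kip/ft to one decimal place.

(S or Lr) → Lr = 3 kip/ft; (S or R) → S = 2 kip/ft.
[1] 1.35(5) + 1.75(2) + 0.75(1) = 11.0
[2] 1.2(5) + 1.75(1) + 0.3(3) = 6.0 + 1.8 + 0.9 = 8.7
[3] 0.85(5) - 1.3(1) = 4.3 - 1.3 = 3.0
[4] 1.35(5) + 0.8(1) + 0.75(2) + 0.7(1) = 6.8 + 0.8 + 1.5 + 0.7 = 9.8
[5] 1.35(5) + 0.7(1) + 0.7(2) + 0.3(1) = 6.8 + 0.7 + 1.4 + 0.3 = 9.2
[6] 1.4(5) = 7.0
Maximum is from combination 1.

11.0 kip/ft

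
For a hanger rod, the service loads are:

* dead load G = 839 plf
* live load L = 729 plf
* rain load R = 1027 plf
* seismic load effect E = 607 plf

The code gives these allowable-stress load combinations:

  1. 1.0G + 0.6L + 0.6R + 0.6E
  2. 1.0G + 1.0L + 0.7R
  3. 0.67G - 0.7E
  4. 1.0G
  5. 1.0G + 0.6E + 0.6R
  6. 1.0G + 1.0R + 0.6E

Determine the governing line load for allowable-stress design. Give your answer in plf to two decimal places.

2286.90 plf

1. 1.0(839) + 0.6(729) + 0.6(1027) + 0.6(607) = 839.00 + 437.40 + 616.20 + 364.20 = 2256.80
2. 1.0(839) + 1.0(729) + 0.7(1027) = 839.00 + 729.00 + 718.90 = 2286.90
3. 0.67(839) - 0.7(607) = 562.13 - 424.90 = 137.23
4. 1.0(839) = 839.00
5. 1.0(839) + 0.6(607) + 0.6(1027) = 839.00 + 364.20 + 616.20 = 1819.40
6. 1.0(839) + 1.0(1027) + 0.6(607) = 839.00 + 1027.00 + 364.20 = 2230.20
Maximum is from combination 2.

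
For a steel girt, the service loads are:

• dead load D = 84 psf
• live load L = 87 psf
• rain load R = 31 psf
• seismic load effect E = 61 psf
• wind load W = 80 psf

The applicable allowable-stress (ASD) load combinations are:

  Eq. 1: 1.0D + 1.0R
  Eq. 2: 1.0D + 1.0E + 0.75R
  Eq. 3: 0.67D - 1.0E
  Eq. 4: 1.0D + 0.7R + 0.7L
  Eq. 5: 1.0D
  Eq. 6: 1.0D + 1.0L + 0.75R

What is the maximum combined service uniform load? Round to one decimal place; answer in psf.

194.3 psf

Eq. 1: 1.0(84) + 1.0(31) = 84.0 + 31.0 = 115.0
Eq. 2: 1.0(84) + 1.0(61) + 0.75(31) = 84.0 + 61.0 + 23.3 = 168.3
Eq. 3: 0.67(84) - 1.0(61) = 56.3 - 61.0 = -4.7
Eq. 4: 1.0(84) + 0.7(31) + 0.7(87) = 84.0 + 21.7 + 60.9 = 166.6
Eq. 5: 1.0(84) = 84.0
Eq. 6: 1.0(84) + 1.0(87) + 0.75(31) = 84.0 + 87.0 + 23.3 = 194.3
The controlling combination is 6, giving 194.3 psf.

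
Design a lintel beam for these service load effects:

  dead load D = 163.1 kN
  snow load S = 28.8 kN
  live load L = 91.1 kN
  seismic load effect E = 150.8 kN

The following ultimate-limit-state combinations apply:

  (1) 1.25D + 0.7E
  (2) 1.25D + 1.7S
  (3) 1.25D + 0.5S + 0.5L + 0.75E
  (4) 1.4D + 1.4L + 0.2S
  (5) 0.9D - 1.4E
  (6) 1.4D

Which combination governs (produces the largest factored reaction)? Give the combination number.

Combination 3

(1) 1.25(163.1) + 0.7(150.8) = 203.88 + 105.56 = 309.44
(2) 1.25(163.1) + 1.7(28.8) = 203.88 + 48.96 = 252.84
(3) 1.25(163.1) + 0.5(28.8) + 0.5(91.1) + 0.75(150.8) = 203.88 + 14.40 + 45.55 + 113.10 = 376.93
(4) 1.4(163.1) + 1.4(91.1) + 0.2(28.8) = 228.34 + 127.54 + 5.76 = 361.64
(5) 0.9(163.1) - 1.4(150.8) = 146.79 - 211.12 = -64.33
(6) 1.4(163.1) = 228.34
The largest value is 376.93 kN from combination 3.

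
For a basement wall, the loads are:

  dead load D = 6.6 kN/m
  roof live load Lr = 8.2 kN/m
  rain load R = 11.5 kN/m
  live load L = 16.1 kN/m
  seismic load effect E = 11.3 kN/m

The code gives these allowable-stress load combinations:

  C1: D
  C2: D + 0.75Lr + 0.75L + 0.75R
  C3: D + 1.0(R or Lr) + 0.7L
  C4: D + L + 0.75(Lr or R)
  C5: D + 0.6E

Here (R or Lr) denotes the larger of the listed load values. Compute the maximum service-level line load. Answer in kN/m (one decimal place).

(R or Lr) → R = 11.5 kN/m; (Lr or R) → R = 11.5 kN/m.
C1: 1.0(6.6) = 6.6
C2: 1.0(6.6) + 0.75(8.2) + 0.75(16.1) + 0.75(11.5) = 33.5
C3: 1.0(6.6) + 1.0(11.5) + 0.7(16.1) = 29.4
C4: 1.0(6.6) + 1.0(16.1) + 0.75(11.5) = 31.3
C5: 1.0(6.6) + 0.6(11.3) = 13.4
The controlling combination is 2, giving 33.5 kN/m.

33.5 kN/m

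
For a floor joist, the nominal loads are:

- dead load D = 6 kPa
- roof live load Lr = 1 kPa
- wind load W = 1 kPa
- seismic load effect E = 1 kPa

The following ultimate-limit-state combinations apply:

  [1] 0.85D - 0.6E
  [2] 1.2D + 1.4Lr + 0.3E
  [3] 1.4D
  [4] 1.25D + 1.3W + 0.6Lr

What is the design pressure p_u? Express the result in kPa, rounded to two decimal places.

9.40 kPa

[1] 0.85(6) - 0.6(1) = 4.50
[2] 1.2(6) + 1.4(1) + 0.3(1) = 8.90
[3] 1.4(6) = 8.40
[4] 1.25(6) + 1.3(1) + 0.6(1) = 9.40
Maximum is from combination 4.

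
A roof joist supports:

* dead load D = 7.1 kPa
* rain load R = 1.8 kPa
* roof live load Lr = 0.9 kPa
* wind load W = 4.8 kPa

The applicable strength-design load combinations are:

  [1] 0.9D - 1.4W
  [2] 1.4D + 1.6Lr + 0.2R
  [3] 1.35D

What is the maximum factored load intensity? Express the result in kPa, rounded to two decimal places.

[1] 0.9(7.1) - 1.4(4.8) = -0.33
[2] 1.4(7.1) + 1.6(0.9) + 0.2(1.8) = 11.74
[3] 1.35(7.1) = 9.59
Maximum is from combination 2.

11.74 kPa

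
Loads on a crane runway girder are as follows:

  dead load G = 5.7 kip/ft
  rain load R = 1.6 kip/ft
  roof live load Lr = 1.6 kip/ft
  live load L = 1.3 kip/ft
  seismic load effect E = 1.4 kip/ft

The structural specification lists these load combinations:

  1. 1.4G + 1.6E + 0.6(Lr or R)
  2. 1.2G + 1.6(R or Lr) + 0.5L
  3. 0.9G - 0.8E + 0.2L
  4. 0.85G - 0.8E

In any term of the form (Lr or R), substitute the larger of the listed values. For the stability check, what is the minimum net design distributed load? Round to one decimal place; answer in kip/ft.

3.7 kip/ft

(Lr or R) → Lr = 1.6 kip/ft; (R or Lr) → R = 1.6 kip/ft.
1. 1.4(5.7) + 1.6(1.4) + 0.6(1.6) = 11.2
2. 1.2(5.7) + 1.6(1.6) + 0.5(1.3) = 10.1
3. 0.9(5.7) - 0.8(1.4) + 0.2(1.3) = 4.3
4. 0.85(5.7) - 0.8(1.4) = 3.7
Combination 4 gives the minimum: 3.7 kip/ft.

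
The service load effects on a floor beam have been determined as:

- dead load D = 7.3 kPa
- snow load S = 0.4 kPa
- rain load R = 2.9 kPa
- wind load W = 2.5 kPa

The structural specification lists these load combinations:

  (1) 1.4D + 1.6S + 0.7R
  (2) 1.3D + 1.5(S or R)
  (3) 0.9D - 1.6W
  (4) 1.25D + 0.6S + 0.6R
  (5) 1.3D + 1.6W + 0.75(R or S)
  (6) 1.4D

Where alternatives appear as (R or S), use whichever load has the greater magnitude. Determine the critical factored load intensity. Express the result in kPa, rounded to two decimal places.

15.67 kPa

(S or R) → R = 2.9 kPa; (R or S) → R = 2.9 kPa.
(1) 1.4(7.3) + 1.6(0.4) + 0.7(2.9) = 12.89
(2) 1.3(7.3) + 1.5(2.9) = 13.84
(3) 0.9(7.3) - 1.6(2.5) = 2.57
(4) 1.25(7.3) + 0.6(0.4) + 0.6(2.9) = 11.11
(5) 1.3(7.3) + 1.6(2.5) + 0.75(2.9) = 15.67
(6) 1.4(7.3) = 10.22
The controlling combination is 5, giving 15.67 kPa.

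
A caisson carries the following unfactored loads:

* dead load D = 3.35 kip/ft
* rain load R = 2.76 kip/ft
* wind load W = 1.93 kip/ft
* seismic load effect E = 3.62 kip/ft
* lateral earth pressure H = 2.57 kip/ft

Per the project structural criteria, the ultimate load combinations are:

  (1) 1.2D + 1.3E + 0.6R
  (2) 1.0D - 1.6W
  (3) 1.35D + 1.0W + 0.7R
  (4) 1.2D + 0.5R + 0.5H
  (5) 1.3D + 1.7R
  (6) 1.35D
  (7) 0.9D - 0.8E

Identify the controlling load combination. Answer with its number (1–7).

(1) 1.2(3.35) + 1.3(3.62) + 0.6(2.76) = 10.38
(2) 1.0(3.35) - 1.6(1.93) = 0.26
(3) 1.35(3.35) + 1.0(1.93) + 0.7(2.76) = 8.38
(4) 1.2(3.35) + 0.5(2.76) + 0.5(2.57) = 6.69
(5) 1.3(3.35) + 1.7(2.76) = 9.05
(6) 1.35(3.35) = 4.52
(7) 0.9(3.35) - 0.8(3.62) = 0.12
The largest value is 10.38 kip/ft from combination 1.

Combination 1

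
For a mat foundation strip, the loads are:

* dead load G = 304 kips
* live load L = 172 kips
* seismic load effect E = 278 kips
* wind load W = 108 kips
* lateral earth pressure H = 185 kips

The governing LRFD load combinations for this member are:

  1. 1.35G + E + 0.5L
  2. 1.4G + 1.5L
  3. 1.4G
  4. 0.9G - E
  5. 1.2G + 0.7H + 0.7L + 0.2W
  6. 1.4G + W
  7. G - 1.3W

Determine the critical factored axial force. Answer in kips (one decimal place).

1. 1.35(304) + 1.0(278) + 0.5(172) = 410.4 + 278.0 + 86.0 = 774.4
2. 1.4(304) + 1.5(172) = 425.6 + 258.0 = 683.6
3. 1.4(304) = 425.6
4. 0.9(304) - 1.0(278) = 273.6 - 278.0 = -4.4
5. 1.2(304) + 0.7(185) + 0.7(172) + 0.2(108) = 364.8 + 129.5 + 120.4 + 21.6 = 636.3
6. 1.4(304) + 1.0(108) = 425.6 + 108.0 = 533.6
7. 1.0(304) - 1.3(108) = 304.0 - 140.4 = 163.6
Combination 1 governs: P_u = 774.4 kips.

774.4 kips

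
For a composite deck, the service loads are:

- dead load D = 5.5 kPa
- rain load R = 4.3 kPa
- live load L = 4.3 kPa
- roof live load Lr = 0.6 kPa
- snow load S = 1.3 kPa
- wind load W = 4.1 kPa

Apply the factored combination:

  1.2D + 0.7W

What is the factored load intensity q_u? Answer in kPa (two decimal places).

9.47 kPa

1.2(5.5) + 0.7(4.1) = 9.47
q_u = 9.47 kPa.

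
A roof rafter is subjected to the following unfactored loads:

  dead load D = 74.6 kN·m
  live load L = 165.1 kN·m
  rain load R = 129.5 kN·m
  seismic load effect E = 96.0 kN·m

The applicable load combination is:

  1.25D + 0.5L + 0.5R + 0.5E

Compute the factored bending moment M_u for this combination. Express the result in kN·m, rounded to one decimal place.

288.6 kN·m

1.25(74.6) + 0.5(165.1) + 0.5(129.5) + 0.5(96.0) = 288.6
M_u = 288.6 kN·m.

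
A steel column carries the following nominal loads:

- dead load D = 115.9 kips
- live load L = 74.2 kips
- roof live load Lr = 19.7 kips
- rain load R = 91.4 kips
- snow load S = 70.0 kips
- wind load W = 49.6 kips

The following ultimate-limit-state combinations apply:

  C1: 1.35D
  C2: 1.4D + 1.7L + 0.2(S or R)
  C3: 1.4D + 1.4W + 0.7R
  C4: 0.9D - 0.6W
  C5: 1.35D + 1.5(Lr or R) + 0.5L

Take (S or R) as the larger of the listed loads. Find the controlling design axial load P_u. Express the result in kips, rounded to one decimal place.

330.7 kips

(S or R) → R = 91.4 kips; (Lr or R) → R = 91.4 kips.
C1: 1.35(115.9) = 156.5
C2: 1.4(115.9) + 1.7(74.2) + 0.2(91.4) = 162.3 + 126.1 + 18.3 = 306.7
C3: 1.4(115.9) + 1.4(49.6) + 0.7(91.4) = 162.3 + 69.4 + 64.0 = 295.7
C4: 0.9(115.9) - 0.6(49.6) = 74.6
C5: 1.35(115.9) + 1.5(91.4) + 0.5(74.2) = 156.5 + 137.1 + 37.1 = 330.7
Maximum is from combination 5.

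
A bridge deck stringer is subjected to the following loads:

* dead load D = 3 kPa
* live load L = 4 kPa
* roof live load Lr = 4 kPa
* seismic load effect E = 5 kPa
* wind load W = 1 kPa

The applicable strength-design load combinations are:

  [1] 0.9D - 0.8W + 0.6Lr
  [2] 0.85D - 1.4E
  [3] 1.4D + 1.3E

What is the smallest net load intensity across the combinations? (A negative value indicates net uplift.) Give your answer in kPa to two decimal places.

[1] 0.9(3) - 0.8(1) + 0.6(4) = 2.70 - 0.80 + 2.40 = 4.30
[2] 0.85(3) - 1.4(5) = 2.55 - 7.00 = -4.45
[3] 1.4(3) + 1.3(5) = 4.20 + 6.50 = 10.70
Combination 2 gives the minimum: -4.45 kPa.

-4.45 kPa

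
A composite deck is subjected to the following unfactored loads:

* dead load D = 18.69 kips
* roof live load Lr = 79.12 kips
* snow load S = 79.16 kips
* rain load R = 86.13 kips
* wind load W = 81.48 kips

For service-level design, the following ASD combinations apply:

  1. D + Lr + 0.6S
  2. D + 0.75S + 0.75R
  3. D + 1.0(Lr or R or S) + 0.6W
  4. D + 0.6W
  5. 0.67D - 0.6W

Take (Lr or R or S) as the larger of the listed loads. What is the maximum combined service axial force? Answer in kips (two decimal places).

153.71 kips

(Lr or R or S) → R = 86.13 kips.
1. 1.0(18.69) + 1.0(79.12) + 0.6(79.16) = 145.31
2. 1.0(18.69) + 0.75(79.16) + 0.75(86.13) = 142.66
3. 1.0(18.69) + 1.0(86.13) + 0.6(81.48) = 153.71
4. 1.0(18.69) + 0.6(81.48) = 67.58
5. 0.67(18.69) - 0.6(81.48) = -36.37
Maximum is from combination 3.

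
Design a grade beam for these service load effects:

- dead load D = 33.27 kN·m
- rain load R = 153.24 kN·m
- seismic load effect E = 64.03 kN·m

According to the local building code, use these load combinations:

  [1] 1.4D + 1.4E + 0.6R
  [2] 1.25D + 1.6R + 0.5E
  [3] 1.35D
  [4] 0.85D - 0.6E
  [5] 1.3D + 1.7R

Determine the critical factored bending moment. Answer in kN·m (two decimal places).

318.79 kN·m

[1] 1.4(33.27) + 1.4(64.03) + 0.6(153.24) = 46.58 + 89.64 + 91.94 = 228.16
[2] 1.25(33.27) + 1.6(153.24) + 0.5(64.03) = 41.59 + 245.18 + 32.02 = 318.79
[3] 1.35(33.27) = 44.91
[4] 0.85(33.27) - 0.6(64.03) = 28.28 - 38.42 = -10.14
[5] 1.3(33.27) + 1.7(153.24) = 43.25 + 260.51 = 303.76
Combination 2 governs: M_u = 318.79 kN·m.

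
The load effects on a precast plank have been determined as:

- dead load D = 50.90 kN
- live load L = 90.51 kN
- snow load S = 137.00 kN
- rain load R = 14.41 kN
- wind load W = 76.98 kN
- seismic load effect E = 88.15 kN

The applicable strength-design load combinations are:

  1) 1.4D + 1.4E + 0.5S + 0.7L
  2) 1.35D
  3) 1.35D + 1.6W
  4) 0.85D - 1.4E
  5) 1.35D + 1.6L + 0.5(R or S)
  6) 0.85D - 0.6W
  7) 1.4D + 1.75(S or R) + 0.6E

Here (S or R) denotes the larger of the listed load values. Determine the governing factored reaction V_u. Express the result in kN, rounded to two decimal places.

363.90 kN

(R or S) → S = 137.00 kN; (S or R) → S = 137.00 kN.
1) 1.4(50.90) + 1.4(88.15) + 0.5(137.00) + 0.7(90.51) = 71.26 + 123.41 + 68.50 + 63.36 = 326.53
2) 1.35(50.90) = 68.72
3) 1.35(50.90) + 1.6(76.98) = 191.88
4) 0.85(50.90) - 1.4(88.15) = -80.15
5) 1.35(50.90) + 1.6(90.51) + 0.5(137.00) = 282.03
6) 0.85(50.90) - 0.6(76.98) = 43.27 - 46.19 = -2.92
7) 1.4(50.90) + 1.75(137.00) + 0.6(88.15) = 71.26 + 239.75 + 52.89 = 363.90
Maximum is from combination 7.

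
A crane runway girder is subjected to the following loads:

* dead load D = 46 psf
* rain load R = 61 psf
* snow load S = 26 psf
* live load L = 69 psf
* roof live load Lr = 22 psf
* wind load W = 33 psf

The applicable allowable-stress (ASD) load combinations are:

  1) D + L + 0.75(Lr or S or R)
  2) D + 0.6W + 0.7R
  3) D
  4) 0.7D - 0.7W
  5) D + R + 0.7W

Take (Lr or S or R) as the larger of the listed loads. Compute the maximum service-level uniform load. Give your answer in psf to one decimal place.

(Lr or S or R) → R = 61 psf.
1) 1.0(46) + 1.0(69) + 0.75(61) = 46.0 + 69.0 + 45.8 = 160.8
2) 1.0(46) + 0.6(33) + 0.7(61) = 46.0 + 19.8 + 42.7 = 108.5
3) 1.0(46) = 46.0
4) 0.7(46) - 0.7(33) = 32.2 - 23.1 = 9.1
5) 1.0(46) + 1.0(61) + 0.7(33) = 46.0 + 61.0 + 23.1 = 130.1
The controlling combination is 1, giving 160.8 psf.

160.8 psf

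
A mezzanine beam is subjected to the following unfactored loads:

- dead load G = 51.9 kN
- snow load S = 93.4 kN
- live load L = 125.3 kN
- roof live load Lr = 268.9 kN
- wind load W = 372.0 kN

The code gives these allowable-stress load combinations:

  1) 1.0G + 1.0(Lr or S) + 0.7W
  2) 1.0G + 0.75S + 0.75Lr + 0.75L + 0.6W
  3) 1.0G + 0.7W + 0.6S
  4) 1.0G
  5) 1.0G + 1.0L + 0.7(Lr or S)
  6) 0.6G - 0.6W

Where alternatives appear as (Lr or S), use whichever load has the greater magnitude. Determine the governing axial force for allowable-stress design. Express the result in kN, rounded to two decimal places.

(Lr or S) → Lr = 268.9 kN.
1) 1.0(51.9) + 1.0(268.9) + 0.7(372.0) = 581.20
2) 1.0(51.9) + 0.75(93.4) + 0.75(268.9) + 0.75(125.3) + 0.6(372.0) = 640.80
3) 1.0(51.9) + 0.7(372.0) + 0.6(93.4) = 368.34
4) 1.0(51.9) = 51.90
5) 1.0(51.9) + 1.0(125.3) + 0.7(268.9) = 365.43
6) 0.6(51.9) - 0.6(372.0) = -192.06
Maximum is from combination 2.

640.80 kN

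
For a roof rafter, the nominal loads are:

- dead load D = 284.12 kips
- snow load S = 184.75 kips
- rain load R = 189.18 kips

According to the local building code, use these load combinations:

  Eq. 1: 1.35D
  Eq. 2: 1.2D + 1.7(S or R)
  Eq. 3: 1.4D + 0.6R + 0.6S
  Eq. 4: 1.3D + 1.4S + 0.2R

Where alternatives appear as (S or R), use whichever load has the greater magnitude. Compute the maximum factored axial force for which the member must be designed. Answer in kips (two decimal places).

665.84 kips

(S or R) → R = 189.18 kips.
Eq. 1: 1.35(284.12) = 383.56
Eq. 2: 1.2(284.12) + 1.7(189.18) = 340.94 + 321.61 = 662.55
Eq. 3: 1.4(284.12) + 0.6(189.18) + 0.6(184.75) = 397.77 + 113.51 + 110.85 = 622.13
Eq. 4: 1.3(284.12) + 1.4(184.75) + 0.2(189.18) = 665.84
The controlling combination is 4, giving 665.84 kips.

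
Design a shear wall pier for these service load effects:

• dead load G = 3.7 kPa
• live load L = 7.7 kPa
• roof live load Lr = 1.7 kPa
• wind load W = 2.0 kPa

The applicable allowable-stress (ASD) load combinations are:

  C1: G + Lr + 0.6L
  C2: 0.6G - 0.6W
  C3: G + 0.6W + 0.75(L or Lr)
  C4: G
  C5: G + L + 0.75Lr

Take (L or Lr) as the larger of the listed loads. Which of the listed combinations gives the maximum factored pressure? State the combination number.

(L or Lr) → L = 7.7 kPa.
C1: 1.0(3.7) + 1.0(1.7) + 0.6(7.7) = 3.7 + 1.7 + 4.6 = 10.0
C2: 0.6(3.7) - 0.6(2.0) = 2.2 - 1.2 = 1.0
C3: 1.0(3.7) + 0.6(2.0) + 0.75(7.7) = 3.7 + 1.2 + 5.8 = 10.7
C4: 1.0(3.7) = 3.7
C5: 1.0(3.7) + 1.0(7.7) + 0.75(1.7) = 3.7 + 7.7 + 1.3 = 12.7
The largest value is 12.7 kPa from combination 5.

Combination 5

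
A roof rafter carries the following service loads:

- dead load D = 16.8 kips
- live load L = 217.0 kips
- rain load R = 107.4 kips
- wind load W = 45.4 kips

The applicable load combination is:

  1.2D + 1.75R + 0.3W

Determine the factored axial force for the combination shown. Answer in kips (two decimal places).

1.2(16.8) + 1.75(107.4) + 0.3(45.4) = 20.16 + 187.95 + 13.62 = 221.73
P_u = 221.73 kips.

221.73 kips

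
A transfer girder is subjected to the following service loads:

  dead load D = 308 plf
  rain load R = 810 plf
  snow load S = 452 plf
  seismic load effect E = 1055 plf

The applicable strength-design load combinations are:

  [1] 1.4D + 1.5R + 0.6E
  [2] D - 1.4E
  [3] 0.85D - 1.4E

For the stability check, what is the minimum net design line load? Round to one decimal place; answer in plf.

-1215.2 plf

[1] 1.4(308) + 1.5(810) + 0.6(1055) = 431.2 + 1215.0 + 633.0 = 2279.2
[2] 1.0(308) - 1.4(1055) = 308.0 - 1477.0 = -1169.0
[3] 0.85(308) - 1.4(1055) = 261.8 - 1477.0 = -1215.2
Combination 3 gives the minimum: -1215.2 plf.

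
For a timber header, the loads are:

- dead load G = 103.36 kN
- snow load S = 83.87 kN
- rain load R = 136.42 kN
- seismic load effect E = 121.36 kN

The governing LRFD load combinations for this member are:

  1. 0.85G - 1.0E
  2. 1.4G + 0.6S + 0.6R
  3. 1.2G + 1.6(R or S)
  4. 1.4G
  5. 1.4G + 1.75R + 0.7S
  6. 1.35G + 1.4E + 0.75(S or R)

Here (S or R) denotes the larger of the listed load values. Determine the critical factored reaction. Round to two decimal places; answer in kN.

442.15 kN

(R or S) → R = 136.42 kN; (S or R) → R = 136.42 kN.
1. 0.85(103.36) - 1.0(121.36) = 87.86 - 121.36 = -33.50
2. 1.4(103.36) + 0.6(83.87) + 0.6(136.42) = 276.88
3. 1.2(103.36) + 1.6(136.42) = 124.03 + 218.27 = 342.30
4. 1.4(103.36) = 144.70
5. 1.4(103.36) + 1.75(136.42) + 0.7(83.87) = 144.70 + 238.74 + 58.71 = 442.15
6. 1.35(103.36) + 1.4(121.36) + 0.75(136.42) = 139.54 + 169.90 + 102.32 = 411.76
Maximum is from combination 5.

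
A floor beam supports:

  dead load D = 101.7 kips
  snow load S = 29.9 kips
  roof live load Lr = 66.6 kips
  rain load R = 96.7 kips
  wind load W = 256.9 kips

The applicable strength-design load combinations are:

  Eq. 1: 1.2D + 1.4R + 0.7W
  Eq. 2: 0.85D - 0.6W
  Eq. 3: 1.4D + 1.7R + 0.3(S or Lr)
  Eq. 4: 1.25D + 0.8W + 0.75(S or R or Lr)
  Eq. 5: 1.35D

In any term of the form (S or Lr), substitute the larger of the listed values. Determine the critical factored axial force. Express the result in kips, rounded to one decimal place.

(S or Lr) → Lr = 66.6 kips; (S or R or Lr) → R = 96.7 kips.
Eq. 1: 1.2(101.7) + 1.4(96.7) + 0.7(256.9) = 437.3
Eq. 2: 0.85(101.7) - 0.6(256.9) = 86.4 - 154.1 = -67.7
Eq. 3: 1.4(101.7) + 1.7(96.7) + 0.3(66.6) = 142.4 + 164.4 + 20.0 = 326.8
Eq. 4: 1.25(101.7) + 0.8(256.9) + 0.75(96.7) = 405.2
Eq. 5: 1.35(101.7) = 137.3
Combination 1 governs: P_u = 437.3 kips.

437.3 kips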